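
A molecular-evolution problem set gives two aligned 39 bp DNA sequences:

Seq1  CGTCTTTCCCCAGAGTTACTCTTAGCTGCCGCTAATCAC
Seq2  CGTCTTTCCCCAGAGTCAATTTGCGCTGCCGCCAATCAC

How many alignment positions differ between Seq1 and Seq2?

Mismatches occur at site 17 (T→C), site 19 (C→A), site 21 (C→T), site 23 (T→G), site 24 (A→C), site 33 (T→C).
That gives 6 mismatches out of 39 aligned sites, so the Hamming distance is 6.

6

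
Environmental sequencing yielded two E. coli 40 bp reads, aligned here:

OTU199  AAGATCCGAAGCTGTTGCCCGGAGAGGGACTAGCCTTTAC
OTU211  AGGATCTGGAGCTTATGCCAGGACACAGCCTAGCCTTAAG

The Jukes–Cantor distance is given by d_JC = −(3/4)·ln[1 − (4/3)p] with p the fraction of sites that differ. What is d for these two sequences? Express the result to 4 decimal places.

0.3831

Differing sites — 2:A/G; 7:C/T; 9:A/G; 14:G/T; 15:T/A; 20:C/A; 24:G/C; 26:G/C; 27:G/A; 29:A/C; 38:T/A; 40:C/G.
p = 12/40 = 0.300000.
d = −0.75 · ln(1 − (4/3)·0.300000) = −0.75 · ln(0.600000) = −0.75 · (-0.510826) = 0.3831.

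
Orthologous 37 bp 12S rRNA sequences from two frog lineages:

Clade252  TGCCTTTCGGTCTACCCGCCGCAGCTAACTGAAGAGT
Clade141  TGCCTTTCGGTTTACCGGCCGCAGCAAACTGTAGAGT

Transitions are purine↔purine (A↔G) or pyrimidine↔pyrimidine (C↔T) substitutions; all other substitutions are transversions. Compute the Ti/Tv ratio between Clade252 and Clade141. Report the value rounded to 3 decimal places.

The sequences differ at positions 12 (C/T, transition), 17 (C/G, transversion), 26 (T/A, transversion), 32 (A/T, transversion).
Of the 4 differences, 1 transition and 3 transversions, so Ti/Tv = 1/3 = 0.333.

0.333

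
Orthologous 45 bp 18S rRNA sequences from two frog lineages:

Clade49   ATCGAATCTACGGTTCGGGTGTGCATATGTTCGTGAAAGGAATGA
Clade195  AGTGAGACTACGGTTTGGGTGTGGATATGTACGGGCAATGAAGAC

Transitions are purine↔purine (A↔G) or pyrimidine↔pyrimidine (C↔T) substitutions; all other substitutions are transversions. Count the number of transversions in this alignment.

The sequences differ at positions 2 (T/G, transversion), 3 (C/T, transition), 6 (A/G, transition), 7 (T/A, transversion), 16 (C/T, transition), 24 (C/G, transversion), 31 (T/A, transversion), 34 (T/G, transversion), 36 (A/C, transversion), 39 (G/T, transversion), 43 (T/G, transversion), 44 (G/A, transition), 45 (A/C, transversion).
Of the 13 differences, 4 transitions and 9 transversions, so the answer is 9.

9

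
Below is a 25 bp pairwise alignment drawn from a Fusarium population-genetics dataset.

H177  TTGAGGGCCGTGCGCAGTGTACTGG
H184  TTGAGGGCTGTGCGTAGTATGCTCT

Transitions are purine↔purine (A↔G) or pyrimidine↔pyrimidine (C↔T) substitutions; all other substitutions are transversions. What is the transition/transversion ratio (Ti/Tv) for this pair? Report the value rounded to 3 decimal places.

The sequences differ at positions 9 (C/T, transition), 15 (C/T, transition), 19 (G/A, transition), 21 (A/G, transition), 24 (G/C, transversion), 25 (G/T, transversion).
Of the 6 differences, 4 transitions and 2 transversions, so Ti/Tv = 4/2 = 2.000.

2.000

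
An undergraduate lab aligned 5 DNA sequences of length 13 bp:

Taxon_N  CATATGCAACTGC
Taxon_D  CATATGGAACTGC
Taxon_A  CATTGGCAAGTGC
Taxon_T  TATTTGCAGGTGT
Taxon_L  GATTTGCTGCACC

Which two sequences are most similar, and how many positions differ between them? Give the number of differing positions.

1

Pairwise Hamming distances:
  Taxon_N vs Taxon_D: 1
  Taxon_N vs Taxon_A: 3
  Taxon_N vs Taxon_T: 5
  Taxon_N vs Taxon_L: 6
  Taxon_D vs Taxon_A: 4
  Taxon_D vs Taxon_T: 6
  Taxon_D vs Taxon_L: 7
  Taxon_A vs Taxon_T: 4
  Taxon_A vs Taxon_L: 7
  Taxon_T vs Taxon_L: 6
The smallest is 1, between Taxon_N and Taxon_D.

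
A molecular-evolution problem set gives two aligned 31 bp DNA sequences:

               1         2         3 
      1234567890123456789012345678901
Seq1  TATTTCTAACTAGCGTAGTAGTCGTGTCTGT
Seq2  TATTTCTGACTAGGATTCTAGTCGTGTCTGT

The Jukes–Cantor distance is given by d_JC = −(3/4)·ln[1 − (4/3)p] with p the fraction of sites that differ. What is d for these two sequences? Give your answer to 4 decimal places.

0.1816

The sequences differ at positions 8 (A/G), 14 (C/G), 15 (G/A), 17 (A/T), 18 (G/C).
p = 5/31 = 0.161290.
d = −0.75 · ln(1 − (4/3)·0.161290) = −0.75 · ln(0.784947) = −0.75 · (-0.242139) = 0.1816.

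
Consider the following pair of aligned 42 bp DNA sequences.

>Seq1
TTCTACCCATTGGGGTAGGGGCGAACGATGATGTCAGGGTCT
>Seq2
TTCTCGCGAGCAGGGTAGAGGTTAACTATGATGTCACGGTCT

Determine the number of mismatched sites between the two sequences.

The sequences differ at positions 5 (A/C), 6 (C/G), 8 (C/G), 10 (T/G), 11 (T/C), 12 (G/A), 19 (G/A), 22 (C/T), 23 (G/T), 27 (G/T), 37 (G/C).
That gives 11 mismatches out of 42 aligned sites, so the Hamming distance is 11.

11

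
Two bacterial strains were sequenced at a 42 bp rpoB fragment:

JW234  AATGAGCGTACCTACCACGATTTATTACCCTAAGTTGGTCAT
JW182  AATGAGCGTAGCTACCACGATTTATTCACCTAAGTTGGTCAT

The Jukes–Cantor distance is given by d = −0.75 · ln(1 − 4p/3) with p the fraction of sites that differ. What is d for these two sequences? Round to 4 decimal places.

0.0751

Mismatches occur at site 11 (C↔G), site 27 (A↔C), site 28 (C↔A).
p = 3/42 = 0.071429.
d = −0.75 · ln(1 − (4/3)·0.071429) = −0.75 · ln(0.904761) = −0.75 · (-0.100084) = 0.0751.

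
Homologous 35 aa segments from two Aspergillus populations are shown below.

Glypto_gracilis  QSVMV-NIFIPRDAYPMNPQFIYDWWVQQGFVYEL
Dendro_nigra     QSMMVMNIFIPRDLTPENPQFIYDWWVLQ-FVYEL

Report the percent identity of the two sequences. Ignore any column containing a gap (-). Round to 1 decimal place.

84.8%

Excluding the 2 gap columns leaves 33 comparable sites.
Mismatches occur at site 3 (V↔M), site 14 (A↔L), site 15 (Y↔T), site 17 (M↔E), site 28 (Q↔L).
28 of the 33 comparable sites match, so the percent identity is 28/33 × 100 = 84.8%.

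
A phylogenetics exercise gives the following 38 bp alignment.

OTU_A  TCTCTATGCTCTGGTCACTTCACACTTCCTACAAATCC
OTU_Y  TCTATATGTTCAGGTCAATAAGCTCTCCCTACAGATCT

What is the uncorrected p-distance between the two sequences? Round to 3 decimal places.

Differing sites — 4:C/A; 9:C/T; 12:T/A; 18:C/A; 20:T/A; 21:C/A; 22:A/G; 24:A/T; 27:T/C; 34:A/G; 38:C/T.
There are 11 differences over 38 sites, so p = 11/38 = 0.289.

0.289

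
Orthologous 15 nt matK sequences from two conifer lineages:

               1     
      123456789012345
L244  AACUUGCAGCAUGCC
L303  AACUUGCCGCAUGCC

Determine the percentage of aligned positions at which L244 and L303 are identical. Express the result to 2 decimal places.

The sequences differ at position 8 (A/C).
14 of the 15 sites match, so the percent identity is 14/15 × 100 = 93.33%.

93.33%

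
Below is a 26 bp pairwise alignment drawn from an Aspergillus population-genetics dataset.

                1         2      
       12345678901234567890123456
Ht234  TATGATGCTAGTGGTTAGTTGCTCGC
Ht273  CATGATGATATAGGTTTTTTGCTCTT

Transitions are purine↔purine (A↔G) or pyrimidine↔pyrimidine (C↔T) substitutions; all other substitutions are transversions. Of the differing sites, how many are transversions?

Mismatches occur at site 1 (T/C, transition), site 8 (C/A, transversion), site 11 (G/T, transversion), site 12 (T/A, transversion), site 17 (A/T, transversion), site 18 (G/T, transversion), site 25 (G/T, transversion), site 26 (C/T, transition).
Of the 8 differences, 2 transitions and 6 transversions, so the answer is 6.

6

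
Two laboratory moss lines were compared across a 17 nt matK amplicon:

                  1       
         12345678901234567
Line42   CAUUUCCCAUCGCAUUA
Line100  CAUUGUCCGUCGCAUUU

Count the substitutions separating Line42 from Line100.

The sequences differ at positions 5 (U/G), 6 (C/U), 9 (A/G), 17 (A/U).
That gives 4 mismatches out of 17 aligned sites, so the Hamming distance is 4.

4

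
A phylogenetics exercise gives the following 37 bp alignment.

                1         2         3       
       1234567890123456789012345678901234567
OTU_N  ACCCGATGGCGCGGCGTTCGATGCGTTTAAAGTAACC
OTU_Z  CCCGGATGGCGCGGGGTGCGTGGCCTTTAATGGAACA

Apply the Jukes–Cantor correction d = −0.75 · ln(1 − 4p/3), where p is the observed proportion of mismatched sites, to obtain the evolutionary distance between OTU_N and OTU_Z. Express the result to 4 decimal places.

Differing sites — 1:A/C; 4:C/G; 15:C/G; 18:T/G; 21:A/T; 22:T/G; 25:G/C; 31:A/T; 33:T/G; 37:C/A.
p = 10/37 = 0.270270.
d = −0.75 · ln(1 − (4/3)·0.270270) = −0.75 · ln(0.639640) = −0.75 · (-0.446850) = 0.3351.

0.3351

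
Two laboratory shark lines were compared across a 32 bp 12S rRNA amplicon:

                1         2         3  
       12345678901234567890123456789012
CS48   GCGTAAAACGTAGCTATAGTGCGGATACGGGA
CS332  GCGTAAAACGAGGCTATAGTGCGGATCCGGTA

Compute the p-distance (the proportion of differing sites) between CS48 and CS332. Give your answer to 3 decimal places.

0.125

Differing sites — 11:T/A; 12:A/G; 27:A/C; 31:G/T.
There are 4 differences over 32 sites, so p = 4/32 = 0.125.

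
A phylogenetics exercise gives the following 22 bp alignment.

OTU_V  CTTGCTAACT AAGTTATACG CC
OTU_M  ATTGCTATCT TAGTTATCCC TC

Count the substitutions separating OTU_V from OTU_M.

The sequences differ at positions 1 (C/A), 8 (A/T), 11 (A/T), 18 (A/C), 20 (G/C), 21 (C/T).
That gives 6 mismatches out of 22 aligned sites, so the Hamming distance is 6.

6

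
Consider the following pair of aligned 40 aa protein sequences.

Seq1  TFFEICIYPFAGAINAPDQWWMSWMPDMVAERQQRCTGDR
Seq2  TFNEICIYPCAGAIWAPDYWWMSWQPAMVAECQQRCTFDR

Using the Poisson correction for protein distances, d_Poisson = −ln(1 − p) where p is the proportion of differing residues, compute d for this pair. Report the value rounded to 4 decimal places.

0.2231

Differing sites — 3:F/N; 10:F/C; 15:N/W; 19:Q/Y; 25:M/Q; 27:D/A; 32:R/C; 38:G/F.
p = 8/40 = 0.200000.
d = −ln(1 − 0.200000) = −ln(0.800000) = 0.2231.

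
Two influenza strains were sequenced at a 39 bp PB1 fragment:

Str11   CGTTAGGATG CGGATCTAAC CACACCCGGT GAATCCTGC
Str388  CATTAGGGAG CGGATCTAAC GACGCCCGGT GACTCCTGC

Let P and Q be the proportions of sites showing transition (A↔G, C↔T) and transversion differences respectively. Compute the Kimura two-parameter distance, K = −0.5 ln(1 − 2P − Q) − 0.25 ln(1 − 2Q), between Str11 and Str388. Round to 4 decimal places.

Differing sites — 2:G/A (Ti); 8:A/G (Ti); 9:T/A (Tv); 21:C/G (Tv); 24:A/G (Ti); 33:A/C (Tv).
Of the 6 differences, 3 transitions and 3 transversions over 39 sites: P = 3/39 = 0.076923, Q = 3/39 = 0.076923.
d = −0.5·ln(0.769231) − 0.25·ln(0.846154) = −0.5·(-0.262364) − 0.25·(-0.167054) = 0.1729.

0.1729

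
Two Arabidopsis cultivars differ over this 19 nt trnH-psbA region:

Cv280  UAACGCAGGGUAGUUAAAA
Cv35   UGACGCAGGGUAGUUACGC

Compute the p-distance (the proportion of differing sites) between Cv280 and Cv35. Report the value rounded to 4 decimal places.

0.2105

The sequences differ at positions 2 (A/G), 17 (A/C), 18 (A/G), 19 (A/C).
There are 4 differences over 19 sites, so p = 4/19 = 0.2105.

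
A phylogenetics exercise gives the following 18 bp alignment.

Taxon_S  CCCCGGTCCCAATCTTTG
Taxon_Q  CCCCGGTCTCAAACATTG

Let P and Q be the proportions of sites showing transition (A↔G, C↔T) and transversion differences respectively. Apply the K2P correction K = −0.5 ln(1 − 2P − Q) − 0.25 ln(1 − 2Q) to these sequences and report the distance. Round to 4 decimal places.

0.1885

The sequences differ at positions 9 (C/T, transition), 13 (T/A, transversion), 15 (T/A, transversion).
Of the 3 differences, 1 transition and 2 transversions over 18 sites: P = 1/18 = 0.055556, Q = 2/18 = 0.111111.
d = −0.5·ln(0.777777) − 0.25·ln(0.777778) = −0.5·(-0.251315) − 0.25·(-0.251314) = 0.1885.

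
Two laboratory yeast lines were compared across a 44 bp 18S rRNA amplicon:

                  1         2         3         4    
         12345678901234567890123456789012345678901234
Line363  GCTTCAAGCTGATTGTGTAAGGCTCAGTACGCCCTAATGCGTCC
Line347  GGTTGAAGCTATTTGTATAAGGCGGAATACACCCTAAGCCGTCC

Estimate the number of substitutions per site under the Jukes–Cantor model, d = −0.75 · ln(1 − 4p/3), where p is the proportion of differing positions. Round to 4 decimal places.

0.3041

Differing sites — 2:C/G; 5:C/G; 11:G/A; 12:A/T; 17:G/A; 24:T/G; 25:C/G; 27:G/A; 31:G/A; 38:T/G; 39:G/C.
p = 11/44 = 0.250000.
d = −0.75 · ln(1 − (4/3)·0.250000) = −0.75 · ln(0.666667) = −0.75 · (-0.405465) = 0.3041.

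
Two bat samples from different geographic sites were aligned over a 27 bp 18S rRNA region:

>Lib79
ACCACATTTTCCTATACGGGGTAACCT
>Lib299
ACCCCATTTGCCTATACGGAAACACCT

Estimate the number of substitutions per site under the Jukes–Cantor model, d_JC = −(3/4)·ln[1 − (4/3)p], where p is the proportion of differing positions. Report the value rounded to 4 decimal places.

Differing sites — 4:A/C; 10:T/G; 20:G/A; 21:G/A; 22:T/A; 23:A/C.
p = 6/27 = 0.222222.
d = −0.75 · ln(1 − (4/3)·0.222222) = −0.75 · ln(0.703704) = −0.75 · (-0.351397) = 0.2635.

0.2635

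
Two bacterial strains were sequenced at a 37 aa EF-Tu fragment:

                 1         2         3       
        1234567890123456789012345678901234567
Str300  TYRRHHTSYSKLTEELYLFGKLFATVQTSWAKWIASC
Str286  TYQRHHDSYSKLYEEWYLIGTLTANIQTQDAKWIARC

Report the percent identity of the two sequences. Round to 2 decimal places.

The sequences differ at positions 3 (R/Q), 7 (T/D), 13 (T/Y), 16 (L/W), 19 (F/I), 21 (K/T), 23 (F/T), 25 (T/N), 26 (V/I), 29 (S/Q), 30 (W/D), 36 (S/R).
25 of the 37 sites match, so the percent identity is 25/37 × 100 = 67.57%.

67.57%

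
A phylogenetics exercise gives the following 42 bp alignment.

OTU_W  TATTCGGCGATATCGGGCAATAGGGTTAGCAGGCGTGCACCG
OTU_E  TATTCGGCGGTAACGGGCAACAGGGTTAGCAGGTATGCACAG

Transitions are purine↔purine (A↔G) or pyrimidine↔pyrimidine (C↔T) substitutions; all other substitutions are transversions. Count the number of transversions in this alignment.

2

Mismatches occur at site 10 (A→G, transition), site 13 (T→A, transversion), site 21 (T→C, transition), site 34 (C→T, transition), site 35 (G→A, transition), site 41 (C→A, transversion).
Of the 6 differences, 4 transitions and 2 transversions, so the answer is 2.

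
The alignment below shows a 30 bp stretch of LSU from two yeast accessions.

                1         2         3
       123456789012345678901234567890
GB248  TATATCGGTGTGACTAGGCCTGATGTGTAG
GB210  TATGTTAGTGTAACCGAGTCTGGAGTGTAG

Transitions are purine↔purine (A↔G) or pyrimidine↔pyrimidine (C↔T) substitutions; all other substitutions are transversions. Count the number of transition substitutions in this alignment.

Mismatches occur at site 4 (A↔G, transition), site 6 (C↔T, transition), site 7 (G↔A, transition), site 12 (G↔A, transition), site 15 (T↔C, transition), site 16 (A↔G, transition), site 17 (G↔A, transition), site 19 (C↔T, transition), site 23 (A↔G, transition), site 24 (T↔A, transversion).
Of the 10 differences, 9 transitions and 1 transversion, so the answer is 9.

9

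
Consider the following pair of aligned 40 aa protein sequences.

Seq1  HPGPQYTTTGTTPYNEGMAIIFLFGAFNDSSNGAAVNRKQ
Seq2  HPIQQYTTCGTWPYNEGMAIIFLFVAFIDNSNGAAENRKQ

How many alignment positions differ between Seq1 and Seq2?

8

Mismatches occur at site 3 (G↔I), site 4 (P↔Q), site 9 (T↔C), site 12 (T↔W), site 25 (G↔V), site 28 (N↔I), site 30 (S↔N), site 36 (V↔E).
That gives 8 mismatches out of 40 aligned sites, so the Hamming distance is 8.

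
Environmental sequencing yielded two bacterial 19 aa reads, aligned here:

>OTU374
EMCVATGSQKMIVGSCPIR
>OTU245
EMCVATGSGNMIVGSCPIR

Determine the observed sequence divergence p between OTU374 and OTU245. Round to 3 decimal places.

0.105

Mismatches occur at site 9 (Q/G), site 10 (K/N).
There are 2 differences over 19 sites, so p = 2/19 = 0.105.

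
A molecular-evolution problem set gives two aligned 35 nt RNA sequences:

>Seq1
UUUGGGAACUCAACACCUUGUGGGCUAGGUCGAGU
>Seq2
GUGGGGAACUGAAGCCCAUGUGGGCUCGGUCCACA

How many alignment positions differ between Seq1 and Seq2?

10

Differing sites — 1:U/G; 3:U/G; 11:C/G; 14:C/G; 15:A/C; 18:U/A; 27:A/C; 32:G/C; 34:G/C; 35:U/A.
That gives 10 mismatches out of 35 aligned sites, so the Hamming distance is 10.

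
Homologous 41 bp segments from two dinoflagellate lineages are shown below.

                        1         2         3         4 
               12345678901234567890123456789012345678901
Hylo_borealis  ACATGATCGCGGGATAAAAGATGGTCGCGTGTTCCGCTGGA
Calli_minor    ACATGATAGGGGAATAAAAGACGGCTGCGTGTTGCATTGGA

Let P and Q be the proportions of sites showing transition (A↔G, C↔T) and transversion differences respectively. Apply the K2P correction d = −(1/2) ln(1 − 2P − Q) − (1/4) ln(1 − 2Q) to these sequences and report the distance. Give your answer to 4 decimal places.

Mismatches occur at site 8 (C→A, transversion), site 10 (C→G, transversion), site 13 (G→A, transition), site 22 (T→C, transition), site 25 (T→C, transition), site 26 (C→T, transition), site 34 (C→G, transversion), site 36 (G→A, transition), site 37 (C→T, transition).
Of the 9 differences, 6 transitions and 3 transversions over 41 sites: P = 6/41 = 0.146341, Q = 3/41 = 0.073171.
d = −0.5·ln(0.634147) − 0.25·ln(0.853658) = −0.5·(-0.455474) − 0.25·(-0.158225) = 0.2673.

0.2673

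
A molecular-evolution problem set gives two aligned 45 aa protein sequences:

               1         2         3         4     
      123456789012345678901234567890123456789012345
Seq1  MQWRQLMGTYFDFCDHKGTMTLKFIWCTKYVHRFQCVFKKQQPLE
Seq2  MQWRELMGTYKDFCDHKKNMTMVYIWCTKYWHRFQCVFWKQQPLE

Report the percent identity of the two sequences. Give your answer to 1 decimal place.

80.0%

Mismatches occur at site 5 (Q↔E), site 11 (F↔K), site 18 (G↔K), site 19 (T↔N), site 22 (L↔M), site 23 (K↔V), site 24 (F↔Y), site 31 (V↔W), site 39 (K↔W).
36 of the 45 sites match, so the percent identity is 36/45 × 100 = 80.0%.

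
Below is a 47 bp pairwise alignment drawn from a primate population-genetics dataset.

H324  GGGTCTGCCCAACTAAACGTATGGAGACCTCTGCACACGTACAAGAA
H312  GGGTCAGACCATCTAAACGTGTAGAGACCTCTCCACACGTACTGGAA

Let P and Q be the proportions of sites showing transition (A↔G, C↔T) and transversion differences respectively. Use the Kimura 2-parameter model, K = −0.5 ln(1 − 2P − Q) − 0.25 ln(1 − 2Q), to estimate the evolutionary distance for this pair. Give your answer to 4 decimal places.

The sequences differ at positions 6 (T/A, transversion), 8 (C/A, transversion), 12 (A/T, transversion), 21 (A/G, transition), 23 (G/A, transition), 33 (G/C, transversion), 43 (A/T, transversion), 44 (A/G, transition).
Of the 8 differences, 3 transitions and 5 transversions over 47 sites: P = 3/47 = 0.063830, Q = 5/47 = 0.106383.
d = −0.5·ln(0.765957) − 0.25·ln(0.787234) = −0.5·(-0.266629) − 0.25·(-0.239230) = 0.1931.

0.1931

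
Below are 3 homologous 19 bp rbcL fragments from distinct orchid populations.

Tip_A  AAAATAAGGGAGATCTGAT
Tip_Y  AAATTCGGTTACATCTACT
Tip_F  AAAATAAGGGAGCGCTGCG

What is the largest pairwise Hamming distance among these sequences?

Pairwise Hamming distances:
  Tip_A vs Tip_Y: 8
  Tip_A vs Tip_F: 4
  Tip_Y vs Tip_F: 10
The largest is 10, between Tip_Y and Tip_F.

10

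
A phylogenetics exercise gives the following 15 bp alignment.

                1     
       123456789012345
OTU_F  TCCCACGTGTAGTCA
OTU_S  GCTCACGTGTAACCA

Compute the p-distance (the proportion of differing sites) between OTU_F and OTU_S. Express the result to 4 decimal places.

Differing sites — 1:T/G; 3:C/T; 12:G/A; 13:T/C.
There are 4 differences over 15 sites, so p = 4/15 = 0.2667.

0.2667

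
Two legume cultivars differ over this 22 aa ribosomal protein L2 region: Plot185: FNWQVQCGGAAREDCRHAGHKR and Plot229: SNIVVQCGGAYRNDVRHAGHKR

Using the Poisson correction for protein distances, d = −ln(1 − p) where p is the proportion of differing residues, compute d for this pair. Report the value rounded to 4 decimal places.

0.3185

Mismatches occur at site 1 (F/S), site 3 (W/I), site 4 (Q/V), site 11 (A/Y), site 13 (E/N), site 15 (C/V).
p = 6/22 = 0.272727.
d = −ln(1 − 0.272727) = −ln(0.727273) = 0.3185.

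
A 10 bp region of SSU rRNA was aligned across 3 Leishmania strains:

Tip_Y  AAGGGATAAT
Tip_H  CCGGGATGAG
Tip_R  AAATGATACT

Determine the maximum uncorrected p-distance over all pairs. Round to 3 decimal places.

Pairwise Hamming distances:
  Tip_Y vs Tip_H: 4
  Tip_Y vs Tip_R: 3
  Tip_H vs Tip_R: 7
The largest is 7 mismatches, between Tip_H and Tip_R; p = 7/10 = 0.700.

0.700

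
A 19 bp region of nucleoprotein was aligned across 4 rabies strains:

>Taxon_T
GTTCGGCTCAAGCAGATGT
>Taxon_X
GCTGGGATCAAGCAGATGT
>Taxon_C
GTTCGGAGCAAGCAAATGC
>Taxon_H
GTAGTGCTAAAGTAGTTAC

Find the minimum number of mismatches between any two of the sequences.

3

Pairwise Hamming distances:
  Taxon_T vs Taxon_X: 3
  Taxon_T vs Taxon_C: 4
  Taxon_T vs Taxon_H: 8
  Taxon_X vs Taxon_C: 5
  Taxon_X vs Taxon_H: 9
  Taxon_C vs Taxon_H: 10
The smallest is 3, between Taxon_T and Taxon_X.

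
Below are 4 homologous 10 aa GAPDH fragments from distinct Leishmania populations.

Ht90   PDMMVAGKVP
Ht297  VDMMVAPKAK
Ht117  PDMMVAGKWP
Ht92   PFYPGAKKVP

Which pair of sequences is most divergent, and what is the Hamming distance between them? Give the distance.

Pairwise Hamming distances:
  Ht90 vs Ht297: 4
  Ht90 vs Ht117: 1
  Ht90 vs Ht92: 5
  Ht297 vs Ht117: 4
  Ht297 vs Ht92: 8
  Ht117 vs Ht92: 6
The largest is 8, between Ht297 and Ht92.

8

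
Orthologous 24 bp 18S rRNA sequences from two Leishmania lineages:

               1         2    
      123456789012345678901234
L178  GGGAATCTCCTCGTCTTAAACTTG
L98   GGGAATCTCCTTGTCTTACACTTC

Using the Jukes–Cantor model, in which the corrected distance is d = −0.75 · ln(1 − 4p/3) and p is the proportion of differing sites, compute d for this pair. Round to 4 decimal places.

0.1367

Mismatches occur at site 12 (C→T), site 19 (A→C), site 24 (G→C).
p = 3/24 = 0.125000.
d = −0.75 · ln(1 − (4/3)·0.125000) = −0.75 · ln(0.833333) = −0.75 · (-0.182322) = 0.1367.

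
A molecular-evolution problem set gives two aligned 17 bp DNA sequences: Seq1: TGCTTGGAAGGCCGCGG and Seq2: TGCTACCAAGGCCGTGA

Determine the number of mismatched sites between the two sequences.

5

The sequences differ at positions 5 (T/A), 6 (G/C), 7 (G/C), 15 (C/T), 17 (G/A).
That gives 5 mismatches out of 17 aligned sites, so the Hamming distance is 5.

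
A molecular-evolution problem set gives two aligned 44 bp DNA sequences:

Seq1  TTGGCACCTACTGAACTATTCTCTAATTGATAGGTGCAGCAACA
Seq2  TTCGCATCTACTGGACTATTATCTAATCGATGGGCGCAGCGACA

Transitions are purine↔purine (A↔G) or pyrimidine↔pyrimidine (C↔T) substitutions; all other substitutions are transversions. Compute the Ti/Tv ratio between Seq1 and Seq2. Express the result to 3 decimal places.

Differing sites — 3:G/C (Tv); 7:C/T (Ti); 14:A/G (Ti); 21:C/A (Tv); 28:T/C (Ti); 32:A/G (Ti); 35:T/C (Ti); 41:A/G (Ti).
Of the 8 differences, 6 transitions and 2 transversions, so Ti/Tv = 6/2 = 3.000.

3.000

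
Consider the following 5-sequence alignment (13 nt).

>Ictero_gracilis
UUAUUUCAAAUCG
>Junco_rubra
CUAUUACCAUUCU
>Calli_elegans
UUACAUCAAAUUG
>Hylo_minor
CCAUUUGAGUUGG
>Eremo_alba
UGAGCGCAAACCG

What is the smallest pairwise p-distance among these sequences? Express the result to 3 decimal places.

Pairwise Hamming distances:
  Ictero_gracilis vs Junco_rubra: 5
  Ictero_gracilis vs Calli_elegans: 3
  Ictero_gracilis vs Hylo_minor: 6
  Ictero_gracilis vs Eremo_alba: 5
  Junco_rubra vs Calli_elegans: 8
  Junco_rubra vs Hylo_minor: 7
  Junco_rubra vs Eremo_alba: 9
  Calli_elegans vs Hylo_minor: 8
  Calli_elegans vs Eremo_alba: 6
  Hylo_minor vs Eremo_alba: 10
The smallest is 3 mismatches, between Ictero_gracilis and Calli_elegans; p = 3/13 = 0.231.

0.231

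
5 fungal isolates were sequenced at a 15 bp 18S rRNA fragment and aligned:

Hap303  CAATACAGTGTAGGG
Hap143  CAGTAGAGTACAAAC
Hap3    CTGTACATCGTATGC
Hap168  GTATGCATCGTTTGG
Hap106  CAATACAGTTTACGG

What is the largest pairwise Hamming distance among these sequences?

13

Pairwise Hamming distances:
  Hap303 vs Hap143: 7
  Hap303 vs Hap3: 6
  Hap303 vs Hap168: 7
  Hap303 vs Hap106: 2
  Hap143 vs Hap3: 8
  Hap143 vs Hap168: 13
  Hap143 vs Hap106: 7
  Hap3 vs Hap168: 5
  Hap3 vs Hap106: 7
  Hap168 vs Hap106: 8
The largest is 13, between Hap143 and Hap168.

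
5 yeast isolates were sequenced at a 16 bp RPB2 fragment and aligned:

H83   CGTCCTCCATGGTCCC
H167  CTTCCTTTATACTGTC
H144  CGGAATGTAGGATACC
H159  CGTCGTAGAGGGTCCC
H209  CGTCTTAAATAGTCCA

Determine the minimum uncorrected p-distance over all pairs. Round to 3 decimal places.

Pairwise Hamming distances:
  H83 vs H167: 7
  H83 vs H144: 8
  H83 vs H159: 4
  H83 vs H209: 5
  H167 vs H144: 10
  H167 vs H159: 9
  H167 vs H209: 8
  H144 vs H159: 7
  H144 vs H209: 10
  H159 vs H209: 5
The smallest is 4 mismatches, between H83 and H159; p = 4/16 = 0.250.

0.250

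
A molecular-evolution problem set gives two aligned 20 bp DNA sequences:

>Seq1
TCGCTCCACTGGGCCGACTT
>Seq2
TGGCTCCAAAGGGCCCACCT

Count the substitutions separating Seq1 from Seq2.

5

The sequences differ at positions 2 (C/G), 9 (C/A), 10 (T/A), 16 (G/C), 19 (T/C).
That gives 5 mismatches out of 20 aligned sites, so the Hamming distance is 5.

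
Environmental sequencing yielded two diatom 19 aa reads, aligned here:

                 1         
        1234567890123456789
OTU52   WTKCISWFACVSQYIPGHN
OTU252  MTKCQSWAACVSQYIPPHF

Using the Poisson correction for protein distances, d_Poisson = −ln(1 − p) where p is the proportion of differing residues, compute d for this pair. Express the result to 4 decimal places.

0.3054

Mismatches occur at site 1 (W↔M), site 5 (I↔Q), site 8 (F↔A), site 17 (G↔P), site 19 (N↔F).
p = 5/19 = 0.263158.
d = −ln(1 − 0.263158) = −ln(0.736842) = 0.3054.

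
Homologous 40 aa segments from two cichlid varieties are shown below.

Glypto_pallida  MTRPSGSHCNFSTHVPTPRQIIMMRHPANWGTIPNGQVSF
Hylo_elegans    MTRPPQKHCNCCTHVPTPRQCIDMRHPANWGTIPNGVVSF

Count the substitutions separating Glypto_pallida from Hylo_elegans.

Differing sites — 5:S/P; 6:G/Q; 7:S/K; 11:F/C; 12:S/C; 21:I/C; 23:M/D; 37:Q/V.
That gives 8 mismatches out of 40 aligned sites, so the Hamming distance is 8.

8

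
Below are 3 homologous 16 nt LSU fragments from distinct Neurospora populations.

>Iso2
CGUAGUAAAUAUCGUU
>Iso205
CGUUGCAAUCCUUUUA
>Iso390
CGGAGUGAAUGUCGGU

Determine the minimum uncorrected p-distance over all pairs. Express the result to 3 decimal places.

Pairwise Hamming distances:
  Iso2 vs Iso205: 8
  Iso2 vs Iso390: 4
  Iso205 vs Iso390: 11
The smallest is 4 mismatches, between Iso2 and Iso390; p = 4/16 = 0.250.

0.250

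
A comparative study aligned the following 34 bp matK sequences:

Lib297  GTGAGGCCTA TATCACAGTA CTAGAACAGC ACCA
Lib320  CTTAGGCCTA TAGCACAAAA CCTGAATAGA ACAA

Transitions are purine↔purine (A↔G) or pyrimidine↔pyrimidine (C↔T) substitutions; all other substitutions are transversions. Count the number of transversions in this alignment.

7

The sequences differ at positions 1 (G/C, transversion), 3 (G/T, transversion), 13 (T/G, transversion), 18 (G/A, transition), 19 (T/A, transversion), 22 (T/C, transition), 23 (A/T, transversion), 27 (C/T, transition), 30 (C/A, transversion), 33 (C/A, transversion).
Of the 10 differences, 3 transitions and 7 transversions, so the answer is 7.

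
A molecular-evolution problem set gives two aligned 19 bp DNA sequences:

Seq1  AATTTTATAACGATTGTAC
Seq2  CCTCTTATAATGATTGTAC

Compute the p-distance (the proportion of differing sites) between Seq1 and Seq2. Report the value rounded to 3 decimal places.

Mismatches occur at site 1 (A→C), site 2 (A→C), site 4 (T→C), site 11 (C→T).
There are 4 differences over 19 sites, so p = 4/19 = 0.211.

0.211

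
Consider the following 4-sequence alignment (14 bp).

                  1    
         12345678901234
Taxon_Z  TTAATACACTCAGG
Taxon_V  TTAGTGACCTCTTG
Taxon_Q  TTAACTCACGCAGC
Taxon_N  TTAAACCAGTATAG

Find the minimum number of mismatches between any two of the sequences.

4

Pairwise Hamming distances:
  Taxon_Z vs Taxon_V: 6
  Taxon_Z vs Taxon_Q: 4
  Taxon_Z vs Taxon_N: 6
  Taxon_V vs Taxon_Q: 9
  Taxon_V vs Taxon_N: 8
  Taxon_Q vs Taxon_N: 8
The smallest is 4, between Taxon_Z and Taxon_Q.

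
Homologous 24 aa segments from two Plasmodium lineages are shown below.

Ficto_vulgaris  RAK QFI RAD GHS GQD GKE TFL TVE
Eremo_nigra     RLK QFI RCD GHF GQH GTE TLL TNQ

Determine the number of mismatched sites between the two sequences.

Mismatches occur at site 2 (A/L), site 8 (A/C), site 12 (S/F), site 15 (D/H), site 17 (K/T), site 20 (F/L), site 23 (V/N), site 24 (E/Q).
That gives 8 mismatches out of 24 aligned sites, so the Hamming distance is 8.

8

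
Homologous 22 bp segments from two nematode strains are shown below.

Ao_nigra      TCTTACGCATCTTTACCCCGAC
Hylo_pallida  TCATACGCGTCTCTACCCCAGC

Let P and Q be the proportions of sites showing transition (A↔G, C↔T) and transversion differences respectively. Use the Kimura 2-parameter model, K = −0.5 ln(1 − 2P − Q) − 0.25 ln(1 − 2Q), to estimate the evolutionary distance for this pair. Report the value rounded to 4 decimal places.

0.2869

Differing sites — 3:T/A (Tv); 9:A/G (Ti); 13:T/C (Ti); 20:G/A (Ti); 21:A/G (Ti).
Of the 5 differences, 4 transitions and 1 transversion over 22 sites: P = 4/22 = 0.181818, Q = 1/22 = 0.045455.
d = −0.5·ln(0.590909) − 0.25·ln(0.909090) = −0.5·(-0.526093) − 0.25·(-0.095311) = 0.2869.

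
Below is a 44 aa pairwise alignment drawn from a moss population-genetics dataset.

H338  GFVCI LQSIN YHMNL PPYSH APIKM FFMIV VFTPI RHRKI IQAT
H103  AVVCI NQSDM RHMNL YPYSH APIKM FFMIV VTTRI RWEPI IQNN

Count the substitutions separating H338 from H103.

Differing sites — 1:G/A; 2:F/V; 6:L/N; 9:I/D; 10:N/M; 11:Y/R; 16:P/Y; 32:F/T; 34:P/R; 37:H/W; 38:R/E; 39:K/P; 43:A/N; 44:T/N.
That gives 14 mismatches out of 44 aligned sites, so the Hamming distance is 14.

14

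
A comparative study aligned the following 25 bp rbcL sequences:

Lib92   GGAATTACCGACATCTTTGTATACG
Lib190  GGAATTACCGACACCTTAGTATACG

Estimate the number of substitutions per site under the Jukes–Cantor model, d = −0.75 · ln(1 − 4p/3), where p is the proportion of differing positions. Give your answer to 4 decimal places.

The sequences differ at positions 14 (T/C), 18 (T/A).
p = 2/25 = 0.080000.
d = −0.75 · ln(1 − (4/3)·0.080000) = −0.75 · ln(0.893333) = −0.75 · (-0.112796) = 0.0846.

0.0846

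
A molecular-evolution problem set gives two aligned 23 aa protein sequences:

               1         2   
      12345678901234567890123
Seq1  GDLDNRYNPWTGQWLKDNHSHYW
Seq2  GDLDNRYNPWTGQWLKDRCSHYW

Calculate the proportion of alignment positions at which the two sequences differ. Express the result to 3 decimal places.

Differing sites — 18:N/R; 19:H/C.
There are 2 differences over 23 sites, so p = 2/23 = 0.087.

0.087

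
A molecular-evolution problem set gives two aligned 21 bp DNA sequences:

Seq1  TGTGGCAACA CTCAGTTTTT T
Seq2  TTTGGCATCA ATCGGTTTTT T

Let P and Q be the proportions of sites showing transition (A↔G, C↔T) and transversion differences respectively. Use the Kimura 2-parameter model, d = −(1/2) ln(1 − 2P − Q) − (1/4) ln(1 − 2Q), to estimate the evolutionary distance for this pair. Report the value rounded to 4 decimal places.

The sequences differ at positions 2 (G/T, transversion), 8 (A/T, transversion), 11 (C/A, transversion), 14 (A/G, transition).
Of the 4 differences, 1 transition and 3 transversions over 21 sites: P = 1/21 = 0.047619, Q = 3/21 = 0.142857.
d = −0.5·ln(0.761905) − 0.25·ln(0.714286) = −0.5·(-0.271933) − 0.25·(-0.336472) = 0.2201.

0.2201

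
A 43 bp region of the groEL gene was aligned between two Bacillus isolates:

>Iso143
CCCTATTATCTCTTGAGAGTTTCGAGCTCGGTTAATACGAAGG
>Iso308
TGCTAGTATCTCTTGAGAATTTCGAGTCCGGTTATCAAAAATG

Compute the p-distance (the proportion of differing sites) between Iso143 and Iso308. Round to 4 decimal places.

0.2558

The sequences differ at positions 1 (C/T), 2 (C/G), 6 (T/G), 19 (G/A), 27 (C/T), 28 (T/C), 35 (A/T), 36 (T/C), 38 (C/A), 39 (G/A), 42 (G/T).
There are 11 differences over 43 sites, so p = 11/43 = 0.2558.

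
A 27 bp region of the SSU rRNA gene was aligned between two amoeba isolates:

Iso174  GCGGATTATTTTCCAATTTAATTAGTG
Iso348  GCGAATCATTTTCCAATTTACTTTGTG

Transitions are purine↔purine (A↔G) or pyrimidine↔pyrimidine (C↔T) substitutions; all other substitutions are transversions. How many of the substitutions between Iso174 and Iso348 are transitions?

2

Differing sites — 4:G/A (Ti); 7:T/C (Ti); 21:A/C (Tv); 24:A/T (Tv).
Of the 4 differences, 2 transitions and 2 transversions, so the answer is 2.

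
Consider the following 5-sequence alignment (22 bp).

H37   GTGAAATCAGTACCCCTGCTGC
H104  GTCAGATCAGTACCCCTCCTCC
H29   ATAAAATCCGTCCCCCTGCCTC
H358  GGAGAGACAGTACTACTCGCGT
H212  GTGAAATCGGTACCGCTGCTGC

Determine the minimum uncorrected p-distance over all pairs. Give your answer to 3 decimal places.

0.091

Pairwise Hamming distances:
  H37 vs H104: 4
  H37 vs H29: 6
  H37 vs H358: 11
  H37 vs H212: 2
  H104 vs H29: 8
  H104 vs H358: 12
  H104 vs H212: 6
  H29 vs H358: 13
  H29 vs H212: 7
  H358 vs H212: 12
The smallest is 2 mismatches, between H37 and H212; p = 2/22 = 0.091.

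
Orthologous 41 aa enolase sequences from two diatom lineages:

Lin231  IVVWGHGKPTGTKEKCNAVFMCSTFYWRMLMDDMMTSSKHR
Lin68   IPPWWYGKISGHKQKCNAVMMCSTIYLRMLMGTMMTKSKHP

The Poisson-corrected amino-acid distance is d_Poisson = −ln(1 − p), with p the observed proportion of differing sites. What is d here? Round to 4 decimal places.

The sequences differ at positions 2 (V/P), 3 (V/P), 5 (G/W), 6 (H/Y), 9 (P/I), 10 (T/S), 12 (T/H), 14 (E/Q), 20 (F/M), 25 (F/I), 27 (W/L), 32 (D/G), 33 (D/T), 37 (S/K), 41 (R/P).
p = 15/41 = 0.365854.
d = −ln(1 − 0.365854) = −ln(0.634146) = 0.4555.

0.4555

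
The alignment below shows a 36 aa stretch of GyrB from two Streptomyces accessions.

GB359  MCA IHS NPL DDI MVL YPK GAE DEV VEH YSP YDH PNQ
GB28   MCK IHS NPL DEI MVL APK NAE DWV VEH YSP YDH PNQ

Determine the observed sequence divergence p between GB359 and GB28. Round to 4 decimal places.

0.1389

The sequences differ at positions 3 (A/K), 11 (D/E), 16 (Y/A), 19 (G/N), 23 (E/W).
There are 5 differences over 36 sites, so p = 5/36 = 0.1389.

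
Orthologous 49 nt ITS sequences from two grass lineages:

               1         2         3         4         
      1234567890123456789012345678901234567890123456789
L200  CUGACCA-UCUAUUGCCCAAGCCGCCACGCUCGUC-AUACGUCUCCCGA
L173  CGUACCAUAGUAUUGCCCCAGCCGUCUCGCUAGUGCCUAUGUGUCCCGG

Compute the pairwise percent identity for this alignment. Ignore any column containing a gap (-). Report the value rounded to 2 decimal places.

72.34%

Excluding the 2 gap columns leaves 47 comparable sites.
Mismatches occur at site 2 (U→G), site 3 (G→U), site 9 (U→A), site 10 (C→G), site 19 (A→C), site 25 (C→U), site 27 (A→U), site 32 (C→A), site 35 (C→G), site 37 (A→C), site 40 (C→U), site 43 (C→G), site 49 (A→G).
34 of the 47 comparable sites match, so the percent identity is 34/47 × 100 = 72.34%.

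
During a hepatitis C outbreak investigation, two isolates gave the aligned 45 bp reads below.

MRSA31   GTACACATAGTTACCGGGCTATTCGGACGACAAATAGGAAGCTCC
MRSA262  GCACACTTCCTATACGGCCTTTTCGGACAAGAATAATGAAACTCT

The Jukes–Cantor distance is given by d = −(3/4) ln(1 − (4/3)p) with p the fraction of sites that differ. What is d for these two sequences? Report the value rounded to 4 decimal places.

Mismatches occur at site 2 (T/C), site 7 (A/T), site 9 (A/C), site 10 (G/C), site 12 (T/A), site 13 (A/T), site 14 (C/A), site 18 (G/C), site 21 (A/T), site 29 (G/A), site 31 (C/G), site 34 (A/T), site 35 (T/A), site 37 (G/T), site 41 (G/A), site 45 (C/T).
p = 16/45 = 0.355556.
d = −0.75 · ln(1 − (4/3)·0.355556) = −0.75 · ln(0.525925) = −0.75 · (-0.642597) = 0.4819.

0.4819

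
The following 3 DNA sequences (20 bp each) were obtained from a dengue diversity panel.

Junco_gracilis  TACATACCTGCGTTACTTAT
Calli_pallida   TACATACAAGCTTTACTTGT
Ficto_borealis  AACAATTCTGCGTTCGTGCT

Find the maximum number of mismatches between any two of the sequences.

Pairwise Hamming distances:
  Junco_gracilis vs Calli_pallida: 4
  Junco_gracilis vs Ficto_borealis: 8
  Calli_pallida vs Ficto_borealis: 11
The largest is 11, between Calli_pallida and Ficto_borealis.

11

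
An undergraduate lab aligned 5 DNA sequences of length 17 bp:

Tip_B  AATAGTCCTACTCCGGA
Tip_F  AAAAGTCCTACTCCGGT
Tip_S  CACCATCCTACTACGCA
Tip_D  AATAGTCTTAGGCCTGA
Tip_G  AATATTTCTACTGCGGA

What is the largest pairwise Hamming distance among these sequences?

Pairwise Hamming distances:
  Tip_B vs Tip_F: 2
  Tip_B vs Tip_S: 6
  Tip_B vs Tip_D: 4
  Tip_B vs Tip_G: 3
  Tip_F vs Tip_S: 7
  Tip_F vs Tip_D: 6
  Tip_F vs Tip_G: 5
  Tip_S vs Tip_D: 10
  Tip_S vs Tip_G: 7
  Tip_D vs Tip_G: 7
The largest is 10, between Tip_S and Tip_D.

10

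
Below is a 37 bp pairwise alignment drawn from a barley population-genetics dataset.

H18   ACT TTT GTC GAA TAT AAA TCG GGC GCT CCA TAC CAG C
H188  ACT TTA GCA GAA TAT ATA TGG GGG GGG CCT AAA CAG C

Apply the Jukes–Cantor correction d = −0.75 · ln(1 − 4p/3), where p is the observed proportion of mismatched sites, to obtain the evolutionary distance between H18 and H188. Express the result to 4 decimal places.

Mismatches occur at site 6 (T/A), site 8 (T/C), site 9 (C/A), site 17 (A/T), site 20 (C/G), site 24 (C/G), site 26 (C/G), site 27 (T/G), site 30 (A/T), site 31 (T/A), site 33 (C/A).
p = 11/37 = 0.297297.
d = −0.75 · ln(1 − (4/3)·0.297297) = −0.75 · ln(0.603604) = −0.75 · (-0.504837) = 0.3786.

0.3786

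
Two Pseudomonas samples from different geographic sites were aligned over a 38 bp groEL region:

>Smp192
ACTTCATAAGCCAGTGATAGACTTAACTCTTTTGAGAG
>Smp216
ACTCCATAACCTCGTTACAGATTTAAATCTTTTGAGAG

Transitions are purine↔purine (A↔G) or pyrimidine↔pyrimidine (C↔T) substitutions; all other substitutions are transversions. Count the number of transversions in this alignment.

The sequences differ at positions 4 (T/C, transition), 10 (G/C, transversion), 12 (C/T, transition), 13 (A/C, transversion), 16 (G/T, transversion), 18 (T/C, transition), 22 (C/T, transition), 27 (C/A, transversion).
Of the 8 differences, 4 transitions and 4 transversions, so the answer is 4.

4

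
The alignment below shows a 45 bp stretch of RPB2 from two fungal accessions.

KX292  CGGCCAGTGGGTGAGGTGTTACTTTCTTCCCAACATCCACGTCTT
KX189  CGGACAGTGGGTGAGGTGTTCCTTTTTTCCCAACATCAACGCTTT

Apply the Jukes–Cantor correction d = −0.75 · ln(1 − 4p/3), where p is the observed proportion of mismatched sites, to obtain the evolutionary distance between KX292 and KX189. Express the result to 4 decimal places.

0.1468

The sequences differ at positions 4 (C/A), 21 (A/C), 26 (C/T), 38 (C/A), 42 (T/C), 43 (C/T).
p = 6/45 = 0.133333.
d = −0.75 · ln(1 − (4/3)·0.133333) = −0.75 · ln(0.822223) = −0.75 · (-0.195744) = 0.1468.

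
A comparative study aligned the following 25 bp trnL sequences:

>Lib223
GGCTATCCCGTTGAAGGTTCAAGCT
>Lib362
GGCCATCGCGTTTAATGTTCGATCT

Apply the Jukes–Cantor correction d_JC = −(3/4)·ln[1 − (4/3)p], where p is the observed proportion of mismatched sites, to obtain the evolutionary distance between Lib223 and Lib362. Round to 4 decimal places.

Mismatches occur at site 4 (T→C), site 8 (C→G), site 13 (G→T), site 16 (G→T), site 21 (A→G), site 23 (G→T).
p = 6/25 = 0.240000.
d = −0.75 · ln(1 − (4/3)·0.240000) = −0.75 · ln(0.680000) = −0.75 · (-0.385662) = 0.2892.

0.2892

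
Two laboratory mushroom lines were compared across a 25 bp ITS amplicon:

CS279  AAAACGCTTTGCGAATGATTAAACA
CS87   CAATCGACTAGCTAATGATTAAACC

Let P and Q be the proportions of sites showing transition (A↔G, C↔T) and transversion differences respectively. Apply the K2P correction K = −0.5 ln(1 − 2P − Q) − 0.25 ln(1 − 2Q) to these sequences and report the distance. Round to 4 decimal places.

The sequences differ at positions 1 (A/C, transversion), 4 (A/T, transversion), 7 (C/A, transversion), 8 (T/C, transition), 10 (T/A, transversion), 13 (G/T, transversion), 25 (A/C, transversion).
Of the 7 differences, 1 transition and 6 transversions over 25 sites: P = 1/25 = 0.040000, Q = 6/25 = 0.240000.
d = −0.5·ln(0.680000) − 0.25·ln(0.520000) = −0.5·(-0.385662) − 0.25·(-0.653926) = 0.3563.

0.3563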